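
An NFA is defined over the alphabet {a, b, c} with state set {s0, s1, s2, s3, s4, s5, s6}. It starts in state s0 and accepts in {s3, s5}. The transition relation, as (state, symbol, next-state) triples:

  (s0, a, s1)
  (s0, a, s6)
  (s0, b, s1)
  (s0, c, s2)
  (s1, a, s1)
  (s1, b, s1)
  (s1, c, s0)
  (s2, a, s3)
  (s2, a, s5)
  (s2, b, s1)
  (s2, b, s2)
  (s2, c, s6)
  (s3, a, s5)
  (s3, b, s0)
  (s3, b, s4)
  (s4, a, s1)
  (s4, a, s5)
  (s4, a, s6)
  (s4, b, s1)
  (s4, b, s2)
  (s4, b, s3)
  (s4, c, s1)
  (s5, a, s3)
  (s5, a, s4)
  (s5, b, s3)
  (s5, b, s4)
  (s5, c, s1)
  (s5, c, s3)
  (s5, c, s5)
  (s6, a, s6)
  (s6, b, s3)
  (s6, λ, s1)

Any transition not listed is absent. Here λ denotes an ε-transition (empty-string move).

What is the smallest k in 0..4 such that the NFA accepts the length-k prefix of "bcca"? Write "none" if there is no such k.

4

Start in {s0}.
Read 'b': s0→{s1}; now {s1}.
Read 'c': s1→{s0}; now {s0}.
Read 'c': s0→{s2}; now {s2}.
Read 'a': s2→{s3, s5}; now {s3, s5}.
None of the earlier sets intersect F, but {s3, s5} does.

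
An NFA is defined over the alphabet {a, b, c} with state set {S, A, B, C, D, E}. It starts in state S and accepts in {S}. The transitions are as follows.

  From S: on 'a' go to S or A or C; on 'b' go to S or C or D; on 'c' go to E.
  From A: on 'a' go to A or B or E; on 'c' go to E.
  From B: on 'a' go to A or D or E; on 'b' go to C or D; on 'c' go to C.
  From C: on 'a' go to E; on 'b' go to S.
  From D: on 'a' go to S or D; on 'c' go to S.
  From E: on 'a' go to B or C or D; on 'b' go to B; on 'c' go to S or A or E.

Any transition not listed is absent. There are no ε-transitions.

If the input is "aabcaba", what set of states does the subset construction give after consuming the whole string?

{S, A, C, D, E}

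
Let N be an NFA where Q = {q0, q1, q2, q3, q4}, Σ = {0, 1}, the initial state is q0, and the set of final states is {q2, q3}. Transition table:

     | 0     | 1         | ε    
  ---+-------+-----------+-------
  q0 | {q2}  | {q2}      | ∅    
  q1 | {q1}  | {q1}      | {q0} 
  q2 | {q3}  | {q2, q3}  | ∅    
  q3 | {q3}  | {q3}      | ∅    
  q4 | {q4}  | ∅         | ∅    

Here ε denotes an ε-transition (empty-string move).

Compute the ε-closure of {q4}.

{q4}

Begin with {q4}.
No ε-moves leave this set, so the closure equals the set itself.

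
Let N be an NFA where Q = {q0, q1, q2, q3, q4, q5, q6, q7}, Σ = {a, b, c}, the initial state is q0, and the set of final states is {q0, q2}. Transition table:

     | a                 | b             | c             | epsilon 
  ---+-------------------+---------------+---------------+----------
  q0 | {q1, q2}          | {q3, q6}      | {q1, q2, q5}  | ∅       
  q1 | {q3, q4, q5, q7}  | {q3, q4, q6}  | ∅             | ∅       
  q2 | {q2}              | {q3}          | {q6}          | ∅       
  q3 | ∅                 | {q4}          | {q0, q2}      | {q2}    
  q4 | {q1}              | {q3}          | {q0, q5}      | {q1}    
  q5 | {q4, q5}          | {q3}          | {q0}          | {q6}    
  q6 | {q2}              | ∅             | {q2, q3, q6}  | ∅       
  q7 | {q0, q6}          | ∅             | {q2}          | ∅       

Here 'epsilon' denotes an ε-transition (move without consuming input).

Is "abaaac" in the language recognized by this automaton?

Start in {q0}.
Read 'a': q0→{q1, q2}; now {q1, q2}.
Read 'b': q1→{q3, q4, q6}, q2→{q3}; union {q3, q4, q6}; ε-closure = {q1, q2, q3, q4, q6}.
Read 'a': q1→{q3, q4, q5, q7}, q2→{q2}, q3→∅, q4→{q1}, q6→{q2}; union {q1, q2, q3, q4, q5, q7}; ε-closure = {q1, q2, q3, q4, q5, q6, q7}.
Read 'a': q1→{q3, q4, q5, q7}, q2→{q2}, q3→∅, q4→{q1}, q5→{q4, q5}, q6→{q2}, q7→{q0, q6}; now {q0, q1, q2, q3, q4, q5, q6, q7}.
Read 'a': q0→{q1, q2}, q1→{q3, q4, q5, q7}, q2→{q2}, q3→∅, q4→{q1}, q5→{q4, q5}, q6→{q2}, q7→{q0, q6}; now {q0, q1, q2, q3, q4, q5, q6, q7}.
Read 'c': q0→{q1, q2, q5}, q1→∅, q2→{q6}, q3→{q0, q2}, q4→{q0, q5}, q5→{q0}, q6→{q2, q3, q6}, q7→{q2}; now {q0, q1, q2, q3, q5, q6}.
The final set {q0, q1, q2, q3, q5, q6} contains the accepting states q0, q2.

Yes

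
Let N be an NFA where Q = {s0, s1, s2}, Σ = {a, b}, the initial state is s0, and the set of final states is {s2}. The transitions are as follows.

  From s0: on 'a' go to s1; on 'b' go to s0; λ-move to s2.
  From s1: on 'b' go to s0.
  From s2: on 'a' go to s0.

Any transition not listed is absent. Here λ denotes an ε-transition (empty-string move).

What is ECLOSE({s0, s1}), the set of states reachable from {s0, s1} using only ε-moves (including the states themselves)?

{s0, s1, s2}

Begin with {s0, s1}.
ε-move s0 → s2; add s2.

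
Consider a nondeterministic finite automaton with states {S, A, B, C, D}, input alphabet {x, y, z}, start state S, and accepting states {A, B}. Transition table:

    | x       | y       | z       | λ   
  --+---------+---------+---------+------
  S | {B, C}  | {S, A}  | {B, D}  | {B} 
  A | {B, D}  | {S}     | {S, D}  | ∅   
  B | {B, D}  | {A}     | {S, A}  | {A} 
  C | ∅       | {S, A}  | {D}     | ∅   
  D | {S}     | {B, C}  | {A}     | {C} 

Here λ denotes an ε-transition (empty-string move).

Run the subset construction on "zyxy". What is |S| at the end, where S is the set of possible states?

4

Start: ε-closure({S}) = {S, A, B}.
Read 'z': S→{B, D}, A→{S, D}, B→{S, A}; union {S, A, B, D}; ε-closure = {S, A, B, C, D}.
Read 'y': S→{S, A}, A→{S}, B→{A}, C→{S, A}, D→{B, C}; now {S, A, B, C}.
Read 'x': S→{B, C}, A→{B, D}, B→{B, D}, C→∅; union {B, C, D}; ε-closure = {A, B, C, D}.
Read 'y': A→{S}, B→{A}, C→{S, A}, D→{B, C}; now {S, A, B, C}.
That set has 4 states.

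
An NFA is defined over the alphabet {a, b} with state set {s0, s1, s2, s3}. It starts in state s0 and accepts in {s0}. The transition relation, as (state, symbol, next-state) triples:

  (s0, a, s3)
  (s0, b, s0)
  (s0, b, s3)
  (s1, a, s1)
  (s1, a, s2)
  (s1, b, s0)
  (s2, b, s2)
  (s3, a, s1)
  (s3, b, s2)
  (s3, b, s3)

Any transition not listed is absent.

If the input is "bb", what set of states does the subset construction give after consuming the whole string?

{s0, s2, s3}

Start in {s0}.
Read 'b': {s0} → {s0, s3}.
Read 'b': {s0, s3} → {s0, s2, s3}.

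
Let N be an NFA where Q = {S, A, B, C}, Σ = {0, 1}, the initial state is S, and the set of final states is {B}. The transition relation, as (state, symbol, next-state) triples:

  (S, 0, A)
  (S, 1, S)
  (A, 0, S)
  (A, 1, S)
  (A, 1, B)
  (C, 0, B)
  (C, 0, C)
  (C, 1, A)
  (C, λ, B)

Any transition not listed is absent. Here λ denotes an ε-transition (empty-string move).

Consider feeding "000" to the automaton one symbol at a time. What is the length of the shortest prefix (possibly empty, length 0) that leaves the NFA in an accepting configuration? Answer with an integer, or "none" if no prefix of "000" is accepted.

Start in {S}.
Read '0': {S} → {A}.
Read '0': {A} → {S}.
Read '0': {S} → {A}.
No reachable set along the way intersects F.

none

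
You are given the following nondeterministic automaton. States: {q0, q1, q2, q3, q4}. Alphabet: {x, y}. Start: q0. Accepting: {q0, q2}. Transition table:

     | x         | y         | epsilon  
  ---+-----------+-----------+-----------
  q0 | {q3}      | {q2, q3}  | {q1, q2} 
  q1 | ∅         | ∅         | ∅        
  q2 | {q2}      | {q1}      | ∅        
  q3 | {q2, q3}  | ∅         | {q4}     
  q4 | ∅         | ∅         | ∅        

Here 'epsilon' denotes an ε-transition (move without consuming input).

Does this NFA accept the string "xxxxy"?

Start: ε-closure({q0}) = {q0, q1, q2}.
Read 'x': {q0, q1, q2} → {q2, q3, q4}.
Read 'x': {q2, q3, q4} → {q2, q3, q4}.
Read 'x': {q2, q3, q4} → {q2, q3, q4}.
Read 'x': {q2, q3, q4} → {q2, q3, q4}.
Read 'y': {q2, q3, q4} → {q1}.
The final set {q1} contains no accepting state.

No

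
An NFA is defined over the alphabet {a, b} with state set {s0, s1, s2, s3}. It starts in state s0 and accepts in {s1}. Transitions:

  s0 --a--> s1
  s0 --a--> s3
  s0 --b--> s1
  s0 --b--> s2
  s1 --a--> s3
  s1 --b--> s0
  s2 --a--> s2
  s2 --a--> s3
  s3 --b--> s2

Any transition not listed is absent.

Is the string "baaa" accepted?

No

Start in {s0}.
Read 'b': {s0} → {s1, s2}.
Read 'a': {s1, s2} → {s2, s3}.
Read 'a': {s2, s3} → {s2, s3}.
Read 'a': {s2, s3} → {s2, s3}.
The final set {s2, s3} contains no accepting state.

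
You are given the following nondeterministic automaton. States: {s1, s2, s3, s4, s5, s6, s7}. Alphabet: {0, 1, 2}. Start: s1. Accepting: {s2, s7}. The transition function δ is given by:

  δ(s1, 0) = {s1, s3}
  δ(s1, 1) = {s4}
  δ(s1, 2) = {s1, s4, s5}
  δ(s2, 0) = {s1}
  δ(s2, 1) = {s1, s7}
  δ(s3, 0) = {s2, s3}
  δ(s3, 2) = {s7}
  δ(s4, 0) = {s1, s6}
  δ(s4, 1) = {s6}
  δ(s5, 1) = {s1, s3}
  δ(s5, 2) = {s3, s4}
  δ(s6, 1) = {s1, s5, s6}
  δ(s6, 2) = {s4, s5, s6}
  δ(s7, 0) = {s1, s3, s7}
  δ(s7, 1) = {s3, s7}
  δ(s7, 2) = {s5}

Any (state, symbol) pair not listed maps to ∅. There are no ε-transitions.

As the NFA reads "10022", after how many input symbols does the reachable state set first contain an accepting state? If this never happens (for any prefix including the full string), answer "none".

Start in {s1}.
Read '1': {s1} → {s4}.
Read '0': {s4} → {s1, s6}.
Read '0': {s1, s6} → {s1, s3}.
Read '2': {s1, s3} → {s1, s4, s5, s7}.
None of the earlier sets intersect F, but {s1, s4, s5, s7} does.

4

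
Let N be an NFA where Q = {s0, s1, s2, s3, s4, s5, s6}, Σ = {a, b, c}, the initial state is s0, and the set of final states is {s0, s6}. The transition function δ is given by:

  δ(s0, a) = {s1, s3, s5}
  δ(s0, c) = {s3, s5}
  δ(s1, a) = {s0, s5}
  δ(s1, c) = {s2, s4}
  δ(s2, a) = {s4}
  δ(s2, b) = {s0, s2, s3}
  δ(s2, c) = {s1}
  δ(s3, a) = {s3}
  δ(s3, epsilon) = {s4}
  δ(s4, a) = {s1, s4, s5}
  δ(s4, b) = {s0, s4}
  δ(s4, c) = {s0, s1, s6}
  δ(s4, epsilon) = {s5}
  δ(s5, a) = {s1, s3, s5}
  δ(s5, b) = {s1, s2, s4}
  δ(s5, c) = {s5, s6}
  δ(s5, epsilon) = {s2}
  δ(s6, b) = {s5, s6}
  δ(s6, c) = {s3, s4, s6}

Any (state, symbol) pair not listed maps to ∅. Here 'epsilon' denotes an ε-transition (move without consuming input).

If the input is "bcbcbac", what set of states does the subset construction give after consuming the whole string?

∅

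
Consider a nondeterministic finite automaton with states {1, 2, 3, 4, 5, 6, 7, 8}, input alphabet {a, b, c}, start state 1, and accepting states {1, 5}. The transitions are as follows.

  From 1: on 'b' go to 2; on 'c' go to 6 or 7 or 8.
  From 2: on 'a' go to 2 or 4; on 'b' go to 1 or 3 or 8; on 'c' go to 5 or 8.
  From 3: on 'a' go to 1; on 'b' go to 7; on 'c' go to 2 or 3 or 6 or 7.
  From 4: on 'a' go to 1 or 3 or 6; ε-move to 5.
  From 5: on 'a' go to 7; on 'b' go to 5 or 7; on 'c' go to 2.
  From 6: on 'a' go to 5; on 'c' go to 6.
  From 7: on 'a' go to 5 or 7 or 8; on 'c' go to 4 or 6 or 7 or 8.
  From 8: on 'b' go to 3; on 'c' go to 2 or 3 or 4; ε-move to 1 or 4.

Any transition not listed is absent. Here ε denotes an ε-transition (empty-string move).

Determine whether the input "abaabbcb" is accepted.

Start in {1}.
Read 'a': 1→∅; now ∅.
The set is empty and remains empty for the remaining 7 symbols.
The final set ∅ contains no accepting state.

No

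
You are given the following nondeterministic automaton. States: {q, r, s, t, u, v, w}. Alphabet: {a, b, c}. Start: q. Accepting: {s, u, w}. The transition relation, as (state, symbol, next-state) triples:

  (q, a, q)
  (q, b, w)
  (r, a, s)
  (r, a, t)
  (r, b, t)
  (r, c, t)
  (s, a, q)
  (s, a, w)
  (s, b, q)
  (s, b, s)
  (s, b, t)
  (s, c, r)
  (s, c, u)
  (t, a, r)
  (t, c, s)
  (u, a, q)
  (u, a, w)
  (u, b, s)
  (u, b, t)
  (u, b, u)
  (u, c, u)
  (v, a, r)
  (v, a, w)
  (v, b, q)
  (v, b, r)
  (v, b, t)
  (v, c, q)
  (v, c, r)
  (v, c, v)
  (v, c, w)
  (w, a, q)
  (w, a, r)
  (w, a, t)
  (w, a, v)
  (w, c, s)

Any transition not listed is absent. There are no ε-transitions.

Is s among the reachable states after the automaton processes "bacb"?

Yes

Start in {q}.
Read 'b': {q} → {w}.
Read 'a': {w} → {q, r, t, v}.
Read 'c': {q, r, t, v} → {q, r, s, t, v, w}.
Read 'b': {q, r, s, t, v, w} → {q, r, s, t, w}.
State s is in {q, r, s, t, w}.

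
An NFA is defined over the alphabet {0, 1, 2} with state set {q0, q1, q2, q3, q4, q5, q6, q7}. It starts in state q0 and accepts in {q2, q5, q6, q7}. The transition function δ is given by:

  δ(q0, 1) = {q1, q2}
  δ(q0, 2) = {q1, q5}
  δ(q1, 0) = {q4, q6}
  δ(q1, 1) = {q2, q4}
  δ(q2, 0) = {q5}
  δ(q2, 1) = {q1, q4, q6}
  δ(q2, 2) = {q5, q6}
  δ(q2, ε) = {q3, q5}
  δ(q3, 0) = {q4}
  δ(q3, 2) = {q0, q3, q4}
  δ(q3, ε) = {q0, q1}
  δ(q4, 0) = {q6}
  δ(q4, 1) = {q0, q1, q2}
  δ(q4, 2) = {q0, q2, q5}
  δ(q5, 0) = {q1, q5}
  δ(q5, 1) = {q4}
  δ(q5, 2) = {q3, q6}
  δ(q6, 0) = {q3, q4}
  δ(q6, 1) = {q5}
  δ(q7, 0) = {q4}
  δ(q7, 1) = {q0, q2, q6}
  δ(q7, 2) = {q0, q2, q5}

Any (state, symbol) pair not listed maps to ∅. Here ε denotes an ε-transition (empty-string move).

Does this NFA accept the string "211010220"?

Start in {q0}.
Read '2': q0→{q1, q5}; now {q1, q5}.
Read '1': q1→{q2, q4}, q5→{q4}; union {q2, q4}; ε-closure = {q0, q1, q2, q3, q4, q5}.
Read '1': q0→{q1, q2}, q1→{q2, q4}, q2→{q1, q4, q6}, q3→∅, q4→{q0, q1, q2}, q5→{q4}; union {q0, q1, q2, q4, q6}; ε-closure = {q0, q1, q2, q3, q4, q5, q6}.
Read '0': q0→∅, q1→{q4, q6}, q2→{q5}, q3→{q4}, q4→{q6}, q5→{q1, q5}, q6→{q3, q4}; union {q1, q3, q4, q5, q6}; ε-closure = {q0, q1, q3, q4, q5, q6}.
Read '1': q0→{q1, q2}, q1→{q2, q4}, q3→∅, q4→{q0, q1, q2}, q5→{q4}, q6→{q5}; union {q0, q1, q2, q4, q5}; ε-closure = {q0, q1, q2, q3, q4, q5}.
Read '0': q0→∅, q1→{q4, q6}, q2→{q5}, q3→{q4}, q4→{q6}, q5→{q1, q5}; now {q1, q4, q5, q6}.
Read '2': q1→∅, q4→{q0, q2, q5}, q5→{q3, q6}, q6→∅; union {q0, q2, q3, q5, q6}; ε-closure = {q0, q1, q2, q3, q5, q6}.
Read '2': q0→{q1, q5}, q1→∅, q2→{q5, q6}, q3→{q0, q3, q4}, q5→{q3, q6}, q6→∅; now {q0, q1, q3, q4, q5, q6}.
Read '0': q0→∅, q1→{q4, q6}, q3→{q4}, q4→{q6}, q5→{q1, q5}, q6→{q3, q4}; union {q1, q3, q4, q5, q6}; ε-closure = {q0, q1, q3, q4, q5, q6}.
The final set {q0, q1, q3, q4, q5, q6} contains the accepting states q5, q6.

Yes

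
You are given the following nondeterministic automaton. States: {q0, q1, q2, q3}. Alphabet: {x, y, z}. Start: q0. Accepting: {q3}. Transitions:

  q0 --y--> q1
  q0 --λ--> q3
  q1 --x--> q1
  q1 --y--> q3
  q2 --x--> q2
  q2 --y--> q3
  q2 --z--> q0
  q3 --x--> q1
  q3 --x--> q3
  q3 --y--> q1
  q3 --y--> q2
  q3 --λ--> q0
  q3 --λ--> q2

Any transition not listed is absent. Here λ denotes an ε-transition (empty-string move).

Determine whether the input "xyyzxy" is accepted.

Start: ε-closure({q0}) = {q0, q2, q3}.
Read 'x': {q0, q2, q3} → {q0, q1, q2, q3}.
Read 'y': {q0, q1, q2, q3} → {q0, q1, q2, q3}.
Read 'y': {q0, q1, q2, q3} → {q0, q1, q2, q3}.
Read 'z': {q0, q1, q2, q3} → {q0, q2, q3}.
Read 'x': {q0, q2, q3} → {q0, q1, q2, q3}.
Read 'y': {q0, q1, q2, q3} → {q0, q1, q2, q3}.
The final set {q0, q1, q2, q3} contains the accepting state q3.

Yes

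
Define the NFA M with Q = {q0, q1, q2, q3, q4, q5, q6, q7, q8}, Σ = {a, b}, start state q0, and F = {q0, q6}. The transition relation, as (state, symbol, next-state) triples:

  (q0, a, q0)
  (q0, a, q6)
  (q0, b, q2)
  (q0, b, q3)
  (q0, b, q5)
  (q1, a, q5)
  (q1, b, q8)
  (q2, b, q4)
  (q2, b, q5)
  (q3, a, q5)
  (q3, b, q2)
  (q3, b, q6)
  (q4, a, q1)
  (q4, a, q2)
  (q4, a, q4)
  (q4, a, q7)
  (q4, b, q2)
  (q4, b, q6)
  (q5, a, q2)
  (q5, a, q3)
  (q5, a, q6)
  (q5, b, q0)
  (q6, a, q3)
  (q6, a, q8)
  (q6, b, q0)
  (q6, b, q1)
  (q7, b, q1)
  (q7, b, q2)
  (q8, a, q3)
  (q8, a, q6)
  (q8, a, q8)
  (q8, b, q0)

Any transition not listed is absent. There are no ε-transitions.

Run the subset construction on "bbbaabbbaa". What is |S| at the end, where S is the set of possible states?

9

Start in {q0}.
Read 'b': q0→{q2, q3, q5}; now {q2, q3, q5}.
Read 'b': q2→{q4, q5}, q3→{q2, q6}, q5→{q0}; now {q0, q2, q4, q5, q6}.
Read 'b': q0→{q2, q3, q5}, q2→{q4, q5}, q4→{q2, q6}, q5→{q0}, q6→{q0, q1}; now {q0, q1, q2, q3, q4, q5, q6}.
Read 'a': q0→{q0, q6}, q1→{q5}, q2→∅, q3→{q5}, q4→{q1, q2, q4, q7}, q5→{q2, q3, q6}, q6→{q3, q8}; now {q0, q1, q2, q3, q4, q5, q6, q7, q8}.
Read 'a': q0→{q0, q6}, q1→{q5}, q2→∅, q3→{q5}, q4→{q1, q2, q4, q7}, q5→{q2, q3, q6}, q6→{q3, q8}, q7→∅, q8→{q3, q6, q8}; now {q0, q1, q2, q3, q4, q5, q6, q7, q8}.
Read 'b': q0→{q2, q3, q5}, q1→{q8}, q2→{q4, q5}, q3→{q2, q6}, q4→{q2, q6}, q5→{q0}, q6→{q0, q1}, q7→{q1, q2}, q8→{q0}; now {q0, q1, q2, q3, q4, q5, q6, q8}.
Read 'b': q0→{q2, q3, q5}, q1→{q8}, q2→{q4, q5}, q3→{q2, q6}, q4→{q2, q6}, q5→{q0}, q6→{q0, q1}, q8→{q0}; now {q0, q1, q2, q3, q4, q5, q6, q8}.
Read 'b': q0→{q2, q3, q5}, q1→{q8}, q2→{q4, q5}, q3→{q2, q6}, q4→{q2, q6}, q5→{q0}, q6→{q0, q1}, q8→{q0}; now {q0, q1, q2, q3, q4, q5, q6, q8}.
Read 'a': q0→{q0, q6}, q1→{q5}, q2→∅, q3→{q5}, q4→{q1, q2, q4, q7}, q5→{q2, q3, q6}, q6→{q3, q8}, q8→{q3, q6, q8}; now {q0, q1, q2, q3, q4, q5, q6, q7, q8}.
Read 'a': q0→{q0, q6}, q1→{q5}, q2→∅, q3→{q5}, q4→{q1, q2, q4, q7}, q5→{q2, q3, q6}, q6→{q3, q8}, q7→∅, q8→{q3, q6, q8}; now {q0, q1, q2, q3, q4, q5, q6, q7, q8}.
That set has 9 states.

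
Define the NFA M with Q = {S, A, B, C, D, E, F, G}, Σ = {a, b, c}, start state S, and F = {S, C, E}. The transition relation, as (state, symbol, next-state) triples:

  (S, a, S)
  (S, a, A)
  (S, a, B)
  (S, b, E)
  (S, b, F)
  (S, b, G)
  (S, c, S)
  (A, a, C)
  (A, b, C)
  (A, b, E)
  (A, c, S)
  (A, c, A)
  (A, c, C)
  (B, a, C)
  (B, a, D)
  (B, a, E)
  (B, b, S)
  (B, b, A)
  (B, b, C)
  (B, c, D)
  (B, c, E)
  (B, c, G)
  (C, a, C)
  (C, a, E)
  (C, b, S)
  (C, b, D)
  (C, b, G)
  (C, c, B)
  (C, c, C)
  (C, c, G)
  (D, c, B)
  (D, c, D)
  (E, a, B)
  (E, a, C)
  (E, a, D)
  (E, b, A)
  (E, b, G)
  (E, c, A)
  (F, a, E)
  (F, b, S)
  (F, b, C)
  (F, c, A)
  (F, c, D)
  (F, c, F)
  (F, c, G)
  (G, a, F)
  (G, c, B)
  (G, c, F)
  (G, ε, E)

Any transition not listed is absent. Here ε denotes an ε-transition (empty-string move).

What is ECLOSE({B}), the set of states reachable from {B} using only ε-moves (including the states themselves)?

{B}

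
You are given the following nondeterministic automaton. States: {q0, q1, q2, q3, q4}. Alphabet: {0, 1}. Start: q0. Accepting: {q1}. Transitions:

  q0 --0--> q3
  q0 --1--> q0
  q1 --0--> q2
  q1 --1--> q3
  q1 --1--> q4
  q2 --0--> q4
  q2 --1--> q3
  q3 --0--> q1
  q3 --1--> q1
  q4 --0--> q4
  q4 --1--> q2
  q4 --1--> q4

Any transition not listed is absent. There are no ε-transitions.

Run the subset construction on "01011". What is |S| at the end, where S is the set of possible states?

Start in {q0}.
Read '0': {q0} → {q3}.
Read '1': {q3} → {q1}.
Read '0': {q1} → {q2}.
Read '1': {q2} → {q3}.
Read '1': {q3} → {q1}.
That set has 1 state.

1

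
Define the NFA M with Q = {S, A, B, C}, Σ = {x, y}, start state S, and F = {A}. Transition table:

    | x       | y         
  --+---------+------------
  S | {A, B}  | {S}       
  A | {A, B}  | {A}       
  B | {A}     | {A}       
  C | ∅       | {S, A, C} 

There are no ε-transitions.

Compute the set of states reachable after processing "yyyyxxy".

Start in {S}.
Read 'y': S→{S}; now {S}.
Read 'y': S→{S}; now {S}.
Read 'y': S→{S}; now {S}.
Read 'y': S→{S}; now {S}.
Read 'x': S→{A, B}; now {A, B}.
Read 'x': A→{A, B}, B→{A}; now {A, B}.
Read 'y': A→{A}, B→{A}; now {A}.

{A}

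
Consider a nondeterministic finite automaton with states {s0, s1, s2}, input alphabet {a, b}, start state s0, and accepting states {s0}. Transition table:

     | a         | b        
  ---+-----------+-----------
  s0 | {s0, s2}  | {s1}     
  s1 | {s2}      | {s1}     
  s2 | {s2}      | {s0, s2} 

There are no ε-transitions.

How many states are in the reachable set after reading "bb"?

Start in {s0}.
Read 'b': s0→{s1}; now {s1}.
Read 'b': s1→{s1}; now {s1}.
That set has 1 state.

1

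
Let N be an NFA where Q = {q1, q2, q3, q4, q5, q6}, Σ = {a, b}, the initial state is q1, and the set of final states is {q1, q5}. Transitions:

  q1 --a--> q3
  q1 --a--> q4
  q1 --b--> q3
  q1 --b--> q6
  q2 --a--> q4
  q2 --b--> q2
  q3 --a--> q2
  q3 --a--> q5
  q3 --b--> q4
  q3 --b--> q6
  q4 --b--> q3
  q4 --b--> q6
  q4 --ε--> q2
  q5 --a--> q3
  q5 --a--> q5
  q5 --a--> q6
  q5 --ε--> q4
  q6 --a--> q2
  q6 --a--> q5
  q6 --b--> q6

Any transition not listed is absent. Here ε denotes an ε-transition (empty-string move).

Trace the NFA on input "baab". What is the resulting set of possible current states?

{q2, q3, q4, q6}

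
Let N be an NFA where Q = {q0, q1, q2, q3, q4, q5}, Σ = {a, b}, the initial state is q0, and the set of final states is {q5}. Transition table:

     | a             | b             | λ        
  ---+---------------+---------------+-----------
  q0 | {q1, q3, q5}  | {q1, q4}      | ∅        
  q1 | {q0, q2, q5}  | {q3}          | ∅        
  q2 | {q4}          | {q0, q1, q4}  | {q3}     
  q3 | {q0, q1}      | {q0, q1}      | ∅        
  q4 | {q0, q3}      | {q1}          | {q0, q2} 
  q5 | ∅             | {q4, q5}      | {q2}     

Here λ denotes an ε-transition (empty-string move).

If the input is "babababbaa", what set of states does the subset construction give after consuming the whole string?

Start in {q0}.
Read 'b': q0→{q1, q4}; union {q1, q4}; ε-closure = {q0, q1, q2, q3, q4}.
Read 'a': q0→{q1, q3, q5}, q1→{q0, q2, q5}, q2→{q4}, q3→{q0, q1}, q4→{q0, q3}; now {q0, q1, q2, q3, q4, q5}.
Read 'b': q0→{q1, q4}, q1→{q3}, q2→{q0, q1, q4}, q3→{q0, q1}, q4→{q1}, q5→{q4, q5}; union {q0, q1, q3, q4, q5}; ε-closure = {q0, q1, q2, q3, q4, q5}.
Read 'a': q0→{q1, q3, q5}, q1→{q0, q2, q5}, q2→{q4}, q3→{q0, q1}, q4→{q0, q3}, q5→∅; now {q0, q1, q2, q3, q4, q5}.
Read 'b': q0→{q1, q4}, q1→{q3}, q2→{q0, q1, q4}, q3→{q0, q1}, q4→{q1}, q5→{q4, q5}; union {q0, q1, q3, q4, q5}; ε-closure = {q0, q1, q2, q3, q4, q5}.
Read 'a': q0→{q1, q3, q5}, q1→{q0, q2, q5}, q2→{q4}, q3→{q0, q1}, q4→{q0, q3}, q5→∅; now {q0, q1, q2, q3, q4, q5}.
Read 'b': q0→{q1, q4}, q1→{q3}, q2→{q0, q1, q4}, q3→{q0, q1}, q4→{q1}, q5→{q4, q5}; union {q0, q1, q3, q4, q5}; ε-closure = {q0, q1, q2, q3, q4, q5}.
Read 'b': q0→{q1, q4}, q1→{q3}, q2→{q0, q1, q4}, q3→{q0, q1}, q4→{q1}, q5→{q4, q5}; union {q0, q1, q3, q4, q5}; ε-closure = {q0, q1, q2, q3, q4, q5}.
Read 'a': q0→{q1, q3, q5}, q1→{q0, q2, q5}, q2→{q4}, q3→{q0, q1}, q4→{q0, q3}, q5→∅; now {q0, q1, q2, q3, q4, q5}.
Read 'a': q0→{q1, q3, q5}, q1→{q0, q2, q5}, q2→{q4}, q3→{q0, q1}, q4→{q0, q3}, q5→∅; now {q0, q1, q2, q3, q4, q5}.

{q0, q1, q2, q3, q4, q5}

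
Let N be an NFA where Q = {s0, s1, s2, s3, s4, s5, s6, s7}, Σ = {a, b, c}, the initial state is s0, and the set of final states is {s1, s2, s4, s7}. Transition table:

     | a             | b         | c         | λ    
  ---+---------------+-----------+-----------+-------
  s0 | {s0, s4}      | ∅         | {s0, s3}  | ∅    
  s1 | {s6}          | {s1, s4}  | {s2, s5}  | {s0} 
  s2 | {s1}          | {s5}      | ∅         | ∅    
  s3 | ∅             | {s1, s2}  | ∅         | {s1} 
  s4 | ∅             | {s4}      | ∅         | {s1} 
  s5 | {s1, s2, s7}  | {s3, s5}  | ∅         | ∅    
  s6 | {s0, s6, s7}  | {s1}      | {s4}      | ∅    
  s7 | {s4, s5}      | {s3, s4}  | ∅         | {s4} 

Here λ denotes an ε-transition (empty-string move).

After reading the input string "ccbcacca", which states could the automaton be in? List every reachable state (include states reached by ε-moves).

Start in {s0}.
Read 'c': s0→{s0, s3}; union {s0, s3}; ε-closure = {s0, s1, s3}.
Read 'c': s0→{s0, s3}, s1→{s2, s5}, s3→∅; union {s0, s2, s3, s5}; ε-closure = {s0, s1, s2, s3, s5}.
Read 'b': s0→∅, s1→{s1, s4}, s2→{s5}, s3→{s1, s2}, s5→{s3, s5}; union {s1, s2, s3, s4, s5}; ε-closure = {s0, s1, s2, s3, s4, s5}.
Read 'c': s0→{s0, s3}, s1→{s2, s5}, s2→∅, s3→∅, s4→∅, s5→∅; union {s0, s2, s3, s5}; ε-closure = {s0, s1, s2, s3, s5}.
Read 'a': s0→{s0, s4}, s1→{s6}, s2→{s1}, s3→∅, s5→{s1, s2, s7}; now {s0, s1, s2, s4, s6, s7}.
Read 'c': s0→{s0, s3}, s1→{s2, s5}, s2→∅, s4→∅, s6→{s4}, s7→∅; union {s0, s2, s3, s4, s5}; ε-closure = {s0, s1, s2, s3, s4, s5}.
Read 'c': s0→{s0, s3}, s1→{s2, s5}, s2→∅, s3→∅, s4→∅, s5→∅; union {s0, s2, s3, s5}; ε-closure = {s0, s1, s2, s3, s5}.
Read 'a': s0→{s0, s4}, s1→{s6}, s2→{s1}, s3→∅, s5→{s1, s2, s7}; now {s0, s1, s2, s4, s6, s7}.

{s0, s1, s2, s4, s6, s7}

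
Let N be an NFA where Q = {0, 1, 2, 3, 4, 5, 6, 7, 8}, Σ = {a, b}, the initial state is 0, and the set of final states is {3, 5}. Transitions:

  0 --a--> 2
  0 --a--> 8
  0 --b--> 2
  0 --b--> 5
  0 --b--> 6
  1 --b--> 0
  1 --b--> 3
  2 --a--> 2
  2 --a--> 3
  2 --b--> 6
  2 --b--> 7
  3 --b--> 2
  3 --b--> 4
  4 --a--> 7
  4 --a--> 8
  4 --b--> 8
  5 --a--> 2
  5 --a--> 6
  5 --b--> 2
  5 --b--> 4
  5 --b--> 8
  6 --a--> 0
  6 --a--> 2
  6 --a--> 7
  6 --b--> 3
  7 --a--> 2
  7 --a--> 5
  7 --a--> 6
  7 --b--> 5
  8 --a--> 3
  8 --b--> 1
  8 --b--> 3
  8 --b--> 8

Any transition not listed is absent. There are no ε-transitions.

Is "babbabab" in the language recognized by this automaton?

Yes

Start in {0}.
Read 'b': 0→{2, 5, 6}; now {2, 5, 6}.
Read 'a': 2→{2, 3}, 5→{2, 6}, 6→{0, 2, 7}; now {0, 2, 3, 6, 7}.
Read 'b': 0→{2, 5, 6}, 2→{6, 7}, 3→{2, 4}, 6→{3}, 7→{5}; now {2, 3, 4, 5, 6, 7}.
Read 'b': 2→{6, 7}, 3→{2, 4}, 4→{8}, 5→{2, 4, 8}, 6→{3}, 7→{5}; now {2, 3, 4, 5, 6, 7, 8}.
Read 'a': 2→{2, 3}, 3→∅, 4→{7, 8}, 5→{2, 6}, 6→{0, 2, 7}, 7→{2, 5, 6}, 8→{3}; now {0, 2, 3, 5, 6, 7, 8}.
Read 'b': 0→{2, 5, 6}, 2→{6, 7}, 3→{2, 4}, 5→{2, 4, 8}, 6→{3}, 7→{5}, 8→{1, 3, 8}; now {1, 2, 3, 4, 5, 6, 7, 8}.
Read 'a': 1→∅, 2→{2, 3}, 3→∅, 4→{7, 8}, 5→{2, 6}, 6→{0, 2, 7}, 7→{2, 5, 6}, 8→{3}; now {0, 2, 3, 5, 6, 7, 8}.
Read 'b': 0→{2, 5, 6}, 2→{6, 7}, 3→{2, 4}, 5→{2, 4, 8}, 6→{3}, 7→{5}, 8→{1, 3, 8}; now {1, 2, 3, 4, 5, 6, 7, 8}.
The final set {1, 2, 3, 4, 5, 6, 7, 8} contains the accepting states 3, 5.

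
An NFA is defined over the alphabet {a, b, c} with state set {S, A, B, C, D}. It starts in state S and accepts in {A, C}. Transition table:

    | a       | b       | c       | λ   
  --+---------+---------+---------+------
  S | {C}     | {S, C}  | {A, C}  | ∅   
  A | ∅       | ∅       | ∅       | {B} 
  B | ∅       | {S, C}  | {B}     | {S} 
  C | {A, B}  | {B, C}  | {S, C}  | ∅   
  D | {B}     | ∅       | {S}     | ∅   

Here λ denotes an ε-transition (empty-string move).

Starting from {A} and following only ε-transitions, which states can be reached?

Begin with {A}.
ε-move A → B; add B.
ε-move B → S; add S.

{S, A, B}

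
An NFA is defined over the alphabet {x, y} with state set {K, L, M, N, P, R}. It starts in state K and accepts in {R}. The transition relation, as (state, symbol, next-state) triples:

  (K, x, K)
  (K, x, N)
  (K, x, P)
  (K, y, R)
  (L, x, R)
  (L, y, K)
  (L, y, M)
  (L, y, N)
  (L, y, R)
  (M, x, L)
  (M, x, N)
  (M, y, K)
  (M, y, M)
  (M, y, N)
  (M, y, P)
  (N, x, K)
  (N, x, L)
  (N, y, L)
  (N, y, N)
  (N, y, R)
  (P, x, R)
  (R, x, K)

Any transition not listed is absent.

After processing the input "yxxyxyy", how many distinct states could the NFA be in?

6

Start in {K}.
Read 'y': K→{R}; now {R}.
Read 'x': R→{K}; now {K}.
Read 'x': K→{K, N, P}; now {K, N, P}.
Read 'y': K→{R}, N→{L, N, R}, P→∅; now {L, N, R}.
Read 'x': L→{R}, N→{K, L}, R→{K}; now {K, L, R}.
Read 'y': K→{R}, L→{K, M, N, R}, R→∅; now {K, M, N, R}.
Read 'y': K→{R}, M→{K, M, N, P}, N→{L, N, R}, R→∅; now {K, L, M, N, P, R}.
That set has 6 states.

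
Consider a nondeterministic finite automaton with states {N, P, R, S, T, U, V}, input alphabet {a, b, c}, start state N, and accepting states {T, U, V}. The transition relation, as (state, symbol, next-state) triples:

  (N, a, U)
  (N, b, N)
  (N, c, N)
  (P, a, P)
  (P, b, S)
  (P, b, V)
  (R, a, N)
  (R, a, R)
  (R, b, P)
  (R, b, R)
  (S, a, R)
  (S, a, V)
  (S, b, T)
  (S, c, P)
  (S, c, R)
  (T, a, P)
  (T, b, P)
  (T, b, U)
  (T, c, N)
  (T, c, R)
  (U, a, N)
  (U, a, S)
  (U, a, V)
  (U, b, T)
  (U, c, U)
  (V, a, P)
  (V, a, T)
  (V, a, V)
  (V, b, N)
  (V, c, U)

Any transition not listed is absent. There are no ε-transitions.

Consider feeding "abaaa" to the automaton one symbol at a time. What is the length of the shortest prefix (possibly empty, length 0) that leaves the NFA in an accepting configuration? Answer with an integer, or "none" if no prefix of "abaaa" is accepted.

1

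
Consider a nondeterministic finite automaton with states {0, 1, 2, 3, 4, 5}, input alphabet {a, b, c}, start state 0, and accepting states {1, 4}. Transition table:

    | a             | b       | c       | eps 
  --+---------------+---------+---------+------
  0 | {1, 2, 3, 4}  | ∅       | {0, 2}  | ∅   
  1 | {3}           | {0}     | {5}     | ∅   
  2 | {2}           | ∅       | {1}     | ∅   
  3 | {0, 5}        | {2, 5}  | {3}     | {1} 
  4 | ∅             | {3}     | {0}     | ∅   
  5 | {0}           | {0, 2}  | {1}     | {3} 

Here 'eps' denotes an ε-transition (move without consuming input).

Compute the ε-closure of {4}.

Begin with {4}.
No ε-moves leave this set, so the closure equals the set itself.

{4}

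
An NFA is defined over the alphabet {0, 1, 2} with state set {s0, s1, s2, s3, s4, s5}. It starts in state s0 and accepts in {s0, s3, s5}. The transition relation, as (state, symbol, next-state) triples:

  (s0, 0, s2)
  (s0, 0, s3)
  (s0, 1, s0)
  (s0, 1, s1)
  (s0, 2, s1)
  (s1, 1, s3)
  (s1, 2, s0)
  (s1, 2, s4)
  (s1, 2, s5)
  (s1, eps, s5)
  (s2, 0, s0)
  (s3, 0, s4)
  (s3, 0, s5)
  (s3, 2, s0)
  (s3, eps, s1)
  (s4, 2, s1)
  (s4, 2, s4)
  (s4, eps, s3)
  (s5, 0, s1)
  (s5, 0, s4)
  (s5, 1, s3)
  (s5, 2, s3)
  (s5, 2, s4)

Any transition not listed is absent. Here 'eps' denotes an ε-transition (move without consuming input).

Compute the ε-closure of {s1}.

{s1, s5}

Begin with {s1}.
ε-move s1 → s5; add s5.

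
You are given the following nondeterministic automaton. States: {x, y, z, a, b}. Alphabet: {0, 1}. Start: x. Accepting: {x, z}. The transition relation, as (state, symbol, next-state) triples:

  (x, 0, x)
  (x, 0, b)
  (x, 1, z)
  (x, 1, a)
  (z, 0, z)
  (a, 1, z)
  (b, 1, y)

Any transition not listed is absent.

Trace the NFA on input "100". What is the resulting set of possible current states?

{z}

Start in {x}.
Read '1': {x} → {z, a}.
Read '0': {z, a} → {z}.
Read '0': {z} → {z}.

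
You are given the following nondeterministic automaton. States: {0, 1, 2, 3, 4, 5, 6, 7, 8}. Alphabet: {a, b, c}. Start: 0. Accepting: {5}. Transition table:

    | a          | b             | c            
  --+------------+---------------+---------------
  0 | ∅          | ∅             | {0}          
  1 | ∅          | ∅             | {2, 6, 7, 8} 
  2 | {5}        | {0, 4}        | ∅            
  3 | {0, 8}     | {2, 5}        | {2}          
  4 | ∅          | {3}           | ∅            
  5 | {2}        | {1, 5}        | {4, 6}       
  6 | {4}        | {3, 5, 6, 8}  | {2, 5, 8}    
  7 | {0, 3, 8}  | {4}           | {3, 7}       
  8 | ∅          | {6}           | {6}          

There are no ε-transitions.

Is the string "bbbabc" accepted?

No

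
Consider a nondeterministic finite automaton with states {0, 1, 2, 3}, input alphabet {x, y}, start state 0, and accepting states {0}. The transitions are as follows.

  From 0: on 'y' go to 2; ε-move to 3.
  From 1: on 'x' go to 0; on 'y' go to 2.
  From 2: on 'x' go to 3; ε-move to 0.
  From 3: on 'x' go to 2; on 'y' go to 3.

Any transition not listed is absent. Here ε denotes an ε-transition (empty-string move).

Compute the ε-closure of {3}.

{3}

Begin with {3}.
No ε-moves leave this set, so the closure equals the set itself.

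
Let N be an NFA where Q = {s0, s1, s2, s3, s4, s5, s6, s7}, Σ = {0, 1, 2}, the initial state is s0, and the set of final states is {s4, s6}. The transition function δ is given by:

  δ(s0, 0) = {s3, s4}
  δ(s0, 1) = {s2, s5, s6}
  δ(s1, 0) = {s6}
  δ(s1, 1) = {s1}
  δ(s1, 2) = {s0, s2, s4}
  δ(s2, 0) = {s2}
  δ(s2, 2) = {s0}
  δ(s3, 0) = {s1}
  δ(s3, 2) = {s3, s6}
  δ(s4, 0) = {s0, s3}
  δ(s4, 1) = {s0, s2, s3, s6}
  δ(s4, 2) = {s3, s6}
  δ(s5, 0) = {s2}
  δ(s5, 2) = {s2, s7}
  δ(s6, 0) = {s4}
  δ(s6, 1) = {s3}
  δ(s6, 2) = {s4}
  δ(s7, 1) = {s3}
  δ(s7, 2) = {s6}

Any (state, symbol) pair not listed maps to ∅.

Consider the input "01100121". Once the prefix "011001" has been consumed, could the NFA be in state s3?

Yes

Start in {s0}.
Read '0': s0→{s3, s4}; now {s3, s4}.
Read '1': s3→∅, s4→{s0, s2, s3, s6}; now {s0, s2, s3, s6}.
Read '1': s0→{s2, s5, s6}, s2→∅, s3→∅, s6→{s3}; now {s2, s3, s5, s6}.
Read '0': s2→{s2}, s3→{s1}, s5→{s2}, s6→{s4}; now {s1, s2, s4}.
Read '0': s1→{s6}, s2→{s2}, s4→{s0, s3}; now {s0, s2, s3, s6}.
Read '1': s0→{s2, s5, s6}, s2→∅, s3→∅, s6→{s3}; now {s2, s3, s5, s6}.
State s3 is in {s2, s3, s5, s6}.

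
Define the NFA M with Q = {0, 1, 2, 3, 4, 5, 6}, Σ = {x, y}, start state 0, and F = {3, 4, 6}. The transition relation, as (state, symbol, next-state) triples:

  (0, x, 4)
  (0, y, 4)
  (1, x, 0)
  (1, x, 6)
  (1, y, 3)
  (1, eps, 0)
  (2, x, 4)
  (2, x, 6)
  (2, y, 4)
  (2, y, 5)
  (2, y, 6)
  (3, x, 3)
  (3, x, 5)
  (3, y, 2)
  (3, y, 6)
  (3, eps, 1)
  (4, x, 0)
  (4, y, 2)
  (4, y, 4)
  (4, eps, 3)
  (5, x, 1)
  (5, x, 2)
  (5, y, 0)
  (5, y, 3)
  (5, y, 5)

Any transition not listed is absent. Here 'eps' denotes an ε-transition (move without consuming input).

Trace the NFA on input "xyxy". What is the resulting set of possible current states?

{0, 1, 2, 3, 4, 5, 6}

Start in {0}.
Read 'x': 0→{4}; union {4}; ε-closure = {0, 1, 3, 4}.
Read 'y': 0→{4}, 1→{3}, 3→{2, 6}, 4→{2, 4}; union {2, 3, 4, 6}; ε-closure = {0, 1, 2, 3, 4, 6}.
Read 'x': 0→{4}, 1→{0, 6}, 2→{4, 6}, 3→{3, 5}, 4→{0}, 6→∅; union {0, 3, 4, 5, 6}; ε-closure = {0, 1, 3, 4, 5, 6}.
Read 'y': 0→{4}, 1→{3}, 3→{2, 6}, 4→{2, 4}, 5→{0, 3, 5}, 6→∅; union {0, 2, 3, 4, 5, 6}; ε-closure = {0, 1, 2, 3, 4, 5, 6}.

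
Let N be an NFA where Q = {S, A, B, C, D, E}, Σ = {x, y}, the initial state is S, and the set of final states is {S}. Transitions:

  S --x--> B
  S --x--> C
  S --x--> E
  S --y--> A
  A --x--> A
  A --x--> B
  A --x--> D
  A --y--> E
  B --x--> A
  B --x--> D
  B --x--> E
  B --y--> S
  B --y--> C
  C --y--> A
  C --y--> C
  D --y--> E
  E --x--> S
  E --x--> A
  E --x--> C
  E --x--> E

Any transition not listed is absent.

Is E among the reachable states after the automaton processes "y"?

Start in {S}.
Read 'y': S→{A}; now {A}.
State E is not in {A}.

No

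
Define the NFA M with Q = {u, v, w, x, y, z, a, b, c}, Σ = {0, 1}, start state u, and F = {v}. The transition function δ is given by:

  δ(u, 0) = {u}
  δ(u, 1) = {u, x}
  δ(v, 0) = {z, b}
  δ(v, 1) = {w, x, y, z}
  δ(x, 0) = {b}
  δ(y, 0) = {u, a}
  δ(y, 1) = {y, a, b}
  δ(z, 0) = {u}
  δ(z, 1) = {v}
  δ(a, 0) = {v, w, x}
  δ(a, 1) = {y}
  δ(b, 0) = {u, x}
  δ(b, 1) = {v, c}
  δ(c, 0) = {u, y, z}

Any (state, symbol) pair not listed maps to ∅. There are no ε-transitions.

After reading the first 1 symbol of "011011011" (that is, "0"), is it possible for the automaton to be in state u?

Yes

Start in {u}.
Read '0': {u} → {u}.
State u is in {u}.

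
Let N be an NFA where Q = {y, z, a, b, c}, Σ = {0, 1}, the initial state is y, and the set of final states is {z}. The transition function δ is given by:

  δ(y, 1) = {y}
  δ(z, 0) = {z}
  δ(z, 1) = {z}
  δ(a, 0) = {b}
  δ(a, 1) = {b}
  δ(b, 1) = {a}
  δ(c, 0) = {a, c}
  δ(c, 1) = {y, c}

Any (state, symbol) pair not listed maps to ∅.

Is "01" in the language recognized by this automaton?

No

Start in {y}.
Read '0': {y} → ∅.
The set is empty and remains empty for the remaining 1 symbol.
The final set ∅ contains no accepting state.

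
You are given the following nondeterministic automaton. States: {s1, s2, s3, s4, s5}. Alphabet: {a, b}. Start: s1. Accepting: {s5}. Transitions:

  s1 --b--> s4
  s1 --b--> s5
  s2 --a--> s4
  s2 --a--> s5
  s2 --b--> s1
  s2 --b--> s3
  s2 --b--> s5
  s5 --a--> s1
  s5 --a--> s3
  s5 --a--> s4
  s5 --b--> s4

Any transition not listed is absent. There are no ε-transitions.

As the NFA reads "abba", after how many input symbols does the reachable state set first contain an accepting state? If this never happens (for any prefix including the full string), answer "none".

none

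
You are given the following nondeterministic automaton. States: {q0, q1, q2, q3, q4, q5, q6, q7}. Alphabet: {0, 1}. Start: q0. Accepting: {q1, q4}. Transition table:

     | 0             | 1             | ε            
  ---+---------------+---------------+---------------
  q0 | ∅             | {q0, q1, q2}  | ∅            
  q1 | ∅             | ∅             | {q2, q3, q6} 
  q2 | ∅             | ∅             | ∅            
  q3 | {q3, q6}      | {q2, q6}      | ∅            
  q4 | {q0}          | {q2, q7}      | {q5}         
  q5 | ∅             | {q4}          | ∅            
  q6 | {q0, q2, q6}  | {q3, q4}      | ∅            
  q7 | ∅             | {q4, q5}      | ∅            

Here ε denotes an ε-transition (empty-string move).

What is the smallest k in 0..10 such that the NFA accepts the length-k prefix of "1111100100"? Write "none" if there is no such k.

Start in {q0}.
Read '1': {q0} → {q0, q1, q2, q3, q6}.
None of the earlier sets intersect F, but {q0, q1, q2, q3, q6} does.

1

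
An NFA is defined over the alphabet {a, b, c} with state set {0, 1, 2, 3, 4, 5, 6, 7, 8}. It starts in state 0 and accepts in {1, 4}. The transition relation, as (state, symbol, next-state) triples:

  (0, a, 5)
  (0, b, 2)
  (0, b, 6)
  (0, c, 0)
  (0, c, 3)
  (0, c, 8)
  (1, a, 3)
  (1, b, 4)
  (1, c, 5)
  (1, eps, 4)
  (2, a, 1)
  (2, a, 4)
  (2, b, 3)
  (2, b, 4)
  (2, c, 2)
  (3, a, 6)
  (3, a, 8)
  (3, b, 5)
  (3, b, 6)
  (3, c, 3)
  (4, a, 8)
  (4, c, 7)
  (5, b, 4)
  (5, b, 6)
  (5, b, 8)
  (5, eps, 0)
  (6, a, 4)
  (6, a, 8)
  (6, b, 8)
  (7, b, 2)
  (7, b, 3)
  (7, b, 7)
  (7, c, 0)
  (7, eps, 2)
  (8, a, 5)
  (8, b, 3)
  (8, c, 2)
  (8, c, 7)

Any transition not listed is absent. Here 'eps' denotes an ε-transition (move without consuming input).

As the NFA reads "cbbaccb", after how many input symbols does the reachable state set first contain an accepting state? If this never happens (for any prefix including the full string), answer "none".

3

Start in {0}.
Read 'c': 0→{0, 3, 8}; now {0, 3, 8}.
Read 'b': 0→{2, 6}, 3→{5, 6}, 8→{3}; union {2, 3, 5, 6}; ε-closure = {0, 2, 3, 5, 6}.
Read 'b': 0→{2, 6}, 2→{3, 4}, 3→{5, 6}, 5→{4, 6, 8}, 6→{8}; union {2, 3, 4, 5, 6, 8}; ε-closure = {0, 2, 3, 4, 5, 6, 8}.
None of the earlier sets intersect F, but {0, 2, 3, 4, 5, 6, 8} does.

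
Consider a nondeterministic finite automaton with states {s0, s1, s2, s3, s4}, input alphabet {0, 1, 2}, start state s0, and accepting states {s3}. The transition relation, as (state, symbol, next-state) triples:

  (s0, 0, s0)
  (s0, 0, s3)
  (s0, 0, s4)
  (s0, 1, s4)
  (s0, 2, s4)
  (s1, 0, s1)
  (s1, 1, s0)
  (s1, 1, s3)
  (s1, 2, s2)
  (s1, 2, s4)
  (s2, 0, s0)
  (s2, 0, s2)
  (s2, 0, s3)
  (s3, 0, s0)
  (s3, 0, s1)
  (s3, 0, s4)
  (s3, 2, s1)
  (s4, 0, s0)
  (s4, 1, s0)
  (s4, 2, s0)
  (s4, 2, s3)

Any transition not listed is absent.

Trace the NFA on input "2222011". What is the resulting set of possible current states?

{s0, s4}

Start in {s0}.
Read '2': s0→{s4}; now {s4}.
Read '2': s4→{s0, s3}; now {s0, s3}.
Read '2': s0→{s4}, s3→{s1}; now {s1, s4}.
Read '2': s1→{s2, s4}, s4→{s0, s3}; now {s0, s2, s3, s4}.
Read '0': s0→{s0, s3, s4}, s2→{s0, s2, s3}, s3→{s0, s1, s4}, s4→{s0}; now {s0, s1, s2, s3, s4}.
Read '1': s0→{s4}, s1→{s0, s3}, s2→∅, s3→∅, s4→{s0}; now {s0, s3, s4}.
Read '1': s0→{s4}, s3→∅, s4→{s0}; now {s0, s4}.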